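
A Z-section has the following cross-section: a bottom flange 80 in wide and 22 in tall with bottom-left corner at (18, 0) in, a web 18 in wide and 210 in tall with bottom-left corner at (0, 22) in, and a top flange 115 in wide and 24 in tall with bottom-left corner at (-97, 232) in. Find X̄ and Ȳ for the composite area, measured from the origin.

X̄ = 3.26 in, Ȳ = 141.31 in

bottom flange: A = 80 × 22 = 1760.00, centroid at (58.00, 11.00).
web: A = 18 × 210 = 3780.00, centroid at (9.00, 127.00).
top flange: A = 115 × 24 = 2760.00, centroid at (-39.50, 244.00).
ΣA = 8300.00 in², ΣAX̄ = 27080.00 in³, ΣAȲ = 1172860.00 in³.
X̄ = 27080.00/8300.00 = 3.26 in; Ȳ = 1172860.00/8300.00 = 141.31 in.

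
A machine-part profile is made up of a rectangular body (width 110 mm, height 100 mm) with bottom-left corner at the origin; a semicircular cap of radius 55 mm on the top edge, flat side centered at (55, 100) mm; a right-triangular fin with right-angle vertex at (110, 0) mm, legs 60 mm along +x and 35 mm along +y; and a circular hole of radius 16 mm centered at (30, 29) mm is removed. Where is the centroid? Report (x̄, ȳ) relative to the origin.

rectangular body: A = 110 × 100 = 11000.00, centroid at (55.00, 50.00).
semicircular top: A = ½π·55² = 4751.66, centroid at (55.00, 123.34).
triangular fin: A = ½·60·35 = 1050.00, centroid at (130.00, 11.67).
hole: A = −π·16² = -804.25, centroid at (30.00, 29.00).
ΣA = 15997.41 mm², ΣAx̄ = 978713.81 mm³, ΣAȳ = 1125009.37 mm³.
x̄ = 978713.81/15997.41 = 61.18 mm; ȳ = 1125009.37/15997.41 = 70.32 mm.

x̄ = 61.18 mm, ȳ = 70.32 mm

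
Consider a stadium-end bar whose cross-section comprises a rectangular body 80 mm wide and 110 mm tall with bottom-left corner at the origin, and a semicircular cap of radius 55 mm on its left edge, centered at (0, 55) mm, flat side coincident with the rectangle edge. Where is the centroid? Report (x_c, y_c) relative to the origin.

x_c = 17.79 mm, y_c = 55.00 mm

rectangular body: A = 80 × 110 = 8800.00, centroid at (40.00, 55.00).
semicircular end: A = ½π·55² = 4751.66, centroid at (-23.34, 55.00).
ΣA = 13551.66 mm²
ΣAx_c = (8800.00)(40.00) + (4751.66)(-23.34) = 241083.33 mm³
ΣAy_c = (8800.00)(55.00) + (4751.66)(55.00) = 745341.24 mm³
x_c = 241083.33 / 13551.66 = 17.79 mm
y_c = 745341.24 / 13551.66 = 55.00 mm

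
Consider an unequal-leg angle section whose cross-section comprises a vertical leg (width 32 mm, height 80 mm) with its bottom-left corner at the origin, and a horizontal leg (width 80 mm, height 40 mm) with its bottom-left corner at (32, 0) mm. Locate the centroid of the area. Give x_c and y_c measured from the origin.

vertical leg: A = 32 × 80 = 2560.00, centroid at (16.00, 40.00).
horizontal leg: A = 80 × 40 = 3200.00, centroid at (72.00, 20.00).
ΣA = 5760.00 mm², ΣAx_c = 271360.00 mm³, ΣAy_c = 166400.00 mm³.
x_c = 271360.00/5760.00 = 47.11 mm; y_c = 166400.00/5760.00 = 28.89 mm.

x_c = 47.11 mm, y_c = 28.89 mm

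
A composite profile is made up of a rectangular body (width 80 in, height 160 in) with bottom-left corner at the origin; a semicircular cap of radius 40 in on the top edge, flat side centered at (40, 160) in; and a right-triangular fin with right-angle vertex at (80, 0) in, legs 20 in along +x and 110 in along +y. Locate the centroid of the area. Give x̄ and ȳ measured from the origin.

rectangular body: A = 80 × 160 = 12800.00, centroid at (40.00, 80.00).
semicircular top: A = ½π·40² = 2513.27, centroid at (40.00, 176.98).
triangular fin: A = ½·20·110 = 1100.00, centroid at (86.67, 36.67).
ΣA = 16413.27 in², ΣAx̄ = 707864.30 in³, ΣAȳ = 1509123.86 in³.
x̄ = 707864.30/16413.27 = 43.13 in; ȳ = 1509123.86/16413.27 = 91.95 in.

x̄ = 43.13 in, ȳ = 91.95 in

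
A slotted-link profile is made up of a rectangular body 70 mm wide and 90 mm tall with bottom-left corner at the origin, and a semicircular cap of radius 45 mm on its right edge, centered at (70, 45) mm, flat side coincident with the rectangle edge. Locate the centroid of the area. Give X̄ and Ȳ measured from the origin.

rectangular body: A = 70 × 90 = 6300.00, centroid at (35.00, 45.00).
semicircular end: A = ½π·45² = 3180.86, centroid at (89.10, 45.00).
ΣA = 9480.86 mm², ΣAX̄ = 503910.38 mm³, ΣAȲ = 426638.82 mm³.
X̄ = 503910.38/9480.86 = 53.15 mm; Ȳ = 426638.82/9480.86 = 45.00 mm.

X̄ = 53.15 mm, Ȳ = 45.00 mm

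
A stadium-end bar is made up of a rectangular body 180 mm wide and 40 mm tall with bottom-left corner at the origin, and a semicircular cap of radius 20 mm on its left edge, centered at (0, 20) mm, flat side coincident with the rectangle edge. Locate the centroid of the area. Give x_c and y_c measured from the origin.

Part | A | x̄ᵢ | ȳᵢ | A·x̄ᵢ | A·ȳᵢ
rectangular body | 7200.00 | 90.00 | 20.00 | 648000.00 | 144000.00
semicircular end | 628.32 | -8.49 | 20.00 | -5333.33 | 12566.37
Σ | 7828.32 |  |  | 642666.67 | 156566.37
x_c = 642666.67 / 7828.32 = 82.10 mm
y_c = 156566.37 / 7828.32 = 20.00 mm

x_c = 82.10 mm, y_c = 20.00 mm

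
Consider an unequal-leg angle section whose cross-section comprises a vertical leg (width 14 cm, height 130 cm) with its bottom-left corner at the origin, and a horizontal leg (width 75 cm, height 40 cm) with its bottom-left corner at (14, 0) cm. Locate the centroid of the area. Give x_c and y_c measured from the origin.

x_c = 34.70 cm, y_c = 36.99 cm

vertical leg: A = 14 × 130 = 1820.00, centroid at (7.00, 65.00).
horizontal leg: A = 75 × 40 = 3000.00, centroid at (51.50, 20.00).
ΣA = 4820.00 cm²
ΣAx_c = (1820.00)(7.00) + (3000.00)(51.50) = 167240.00 cm³
ΣAy_c = (1820.00)(65.00) + (3000.00)(20.00) = 178300.00 cm³
x_c = 167240.00 / 4820.00 = 34.70 cm
y_c = 178300.00 / 4820.00 = 36.99 cm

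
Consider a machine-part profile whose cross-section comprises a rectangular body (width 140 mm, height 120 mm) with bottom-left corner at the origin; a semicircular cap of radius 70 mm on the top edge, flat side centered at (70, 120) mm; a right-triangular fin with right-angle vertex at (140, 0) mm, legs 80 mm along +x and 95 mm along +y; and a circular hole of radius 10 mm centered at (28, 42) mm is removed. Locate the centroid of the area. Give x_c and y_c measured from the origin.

x_c = 83.60 mm, y_c = 81.03 mm

rectangular body: A = 140 × 120 = 16800.00, centroid at (70.00, 60.00).
semicircular top: A = ½π·70² = 7696.90, centroid at (70.00, 149.71).
triangular fin: A = ½·80·95 = 3800.00, centroid at (166.67, 31.67).
hole: A = −π·10² = -314.16, centroid at (28.00, 42.00).
ΣA = 27982.74 mm², ΣAx_c = 2339320.01 mm³, ΣAy_c = 2267433.55 mm³.
x_c = 2339320.01/27982.74 = 83.60 mm; y_c = 2267433.55/27982.74 = 81.03 mm.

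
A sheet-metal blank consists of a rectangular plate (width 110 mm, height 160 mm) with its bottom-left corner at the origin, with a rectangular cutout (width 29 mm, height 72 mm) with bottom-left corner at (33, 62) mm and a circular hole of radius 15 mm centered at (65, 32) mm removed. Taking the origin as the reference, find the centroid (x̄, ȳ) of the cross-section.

x̄ = 55.58 mm, ȳ = 79.75 mm

plate: A = 110 × 160 = 17600.00, centroid at (55.00, 80.00).
hole 1: A = −(29 × 72) = -2088.00, centroid at (47.50, 98.00).
hole 2: A = −π·15² = -706.86, centroid at (65.00, 32.00).
ΣA = 14805.14 mm², ΣAx̄ = 822874.21 mm³, ΣAȳ = 1180756.53 mm³.
x̄ = 822874.21/14805.14 = 55.58 mm; ȳ = 1180756.53/14805.14 = 79.75 mm.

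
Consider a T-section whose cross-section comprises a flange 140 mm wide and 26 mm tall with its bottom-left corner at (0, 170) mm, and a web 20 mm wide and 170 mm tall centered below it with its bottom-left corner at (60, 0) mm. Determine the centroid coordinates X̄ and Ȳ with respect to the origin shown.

X̄ = 70.00 mm, Ȳ = 135.67 mm

Part | A | x̄ᵢ | ȳᵢ | A·x̄ᵢ | A·ȳᵢ
web | 3400.00 | 70.00 | 85.00 | 238000.00 | 289000.00
flange | 3640.00 | 70.00 | 183.00 | 254800.00 | 666120.00
Σ | 7040.00 |  |  | 492800.00 | 955120.00
X̄ = 492800.00 / 7040.00 = 70.00 mm
Ȳ = 955120.00 / 7040.00 = 135.67 mm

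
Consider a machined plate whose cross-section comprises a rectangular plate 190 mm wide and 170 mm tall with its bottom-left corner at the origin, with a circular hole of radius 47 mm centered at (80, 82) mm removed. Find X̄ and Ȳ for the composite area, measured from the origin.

X̄ = 99.10 mm, Ȳ = 85.82 mm

plate: A = 190 × 170 = 32300.00, centroid at (95.00, 85.00).
hole: A = −π·47² = -6939.78, centroid at (80.00, 82.00).
ΣA = 25360.22 mm², ΣAX̄ = 2513317.75 mm³, ΣAȲ = 2176438.19 mm³.
X̄ = 2513317.75/25360.22 = 99.10 mm; Ȳ = 2176438.19/25360.22 = 85.82 mm.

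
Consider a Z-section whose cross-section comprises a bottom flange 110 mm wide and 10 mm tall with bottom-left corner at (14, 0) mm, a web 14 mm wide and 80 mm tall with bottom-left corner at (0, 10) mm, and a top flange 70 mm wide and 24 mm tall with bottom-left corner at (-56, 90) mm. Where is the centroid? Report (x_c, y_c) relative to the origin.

x_c = 12.43 mm, y_c = 59.71 mm

bottom flange: A = 110 × 10 = 1100.00, centroid at (69.00, 5.00).
web: A = 14 × 80 = 1120.00, centroid at (7.00, 50.00).
top flange: A = 70 × 24 = 1680.00, centroid at (-21.00, 102.00).
ΣA = 3900.00 mm², ΣAx_c = 48460.00 mm³, ΣAy_c = 232860.00 mm³.
x_c = 48460.00/3900.00 = 12.43 mm; y_c = 232860.00/3900.00 = 59.71 mm.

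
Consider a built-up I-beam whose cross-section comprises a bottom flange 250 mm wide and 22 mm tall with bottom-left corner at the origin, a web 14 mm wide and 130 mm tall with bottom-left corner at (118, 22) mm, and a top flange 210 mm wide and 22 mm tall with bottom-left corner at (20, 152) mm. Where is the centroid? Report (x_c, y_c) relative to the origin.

bottom flange: A = 250 × 22 = 5500.00, centroid at (125.00, 11.00).
web: A = 14 × 130 = 1820.00, centroid at (125.00, 87.00).
top flange: A = 210 × 22 = 4620.00, centroid at (125.00, 163.00).
ΣA = 11940.00 mm²
ΣAx_c = (5500.00)(125.00) + (1820.00)(125.00) + (4620.00)(125.00) = 1492500.00 mm³
ΣAy_c = (5500.00)(11.00) + (1820.00)(87.00) + (4620.00)(163.00) = 971900.00 mm³
x_c = 1492500.00 / 11940.00 = 125.00 mm
y_c = 971900.00 / 11940.00 = 81.40 mm

x_c = 125.00 mm, y_c = 81.40 mm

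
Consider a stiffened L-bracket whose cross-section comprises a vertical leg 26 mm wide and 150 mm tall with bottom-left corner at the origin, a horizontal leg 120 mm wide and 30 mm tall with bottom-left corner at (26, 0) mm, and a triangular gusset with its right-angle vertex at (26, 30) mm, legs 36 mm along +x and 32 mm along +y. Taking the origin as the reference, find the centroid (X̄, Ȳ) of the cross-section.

vertical leg: A = 26 × 150 = 3900.00, centroid at (13.00, 75.00).
horizontal leg: A = 120 × 30 = 3600.00, centroid at (86.00, 15.00).
gusset: A = ½·36·32 = 576.00, centroid at (38.00, 40.67).
ΣA = 8076.00 mm², ΣAX̄ = 382188.00 mm³, ΣAȲ = 369924.00 mm³.
X̄ = 382188.00/8076.00 = 47.32 mm; Ȳ = 369924.00/8076.00 = 45.81 mm.

X̄ = 47.32 mm, Ȳ = 45.81 mm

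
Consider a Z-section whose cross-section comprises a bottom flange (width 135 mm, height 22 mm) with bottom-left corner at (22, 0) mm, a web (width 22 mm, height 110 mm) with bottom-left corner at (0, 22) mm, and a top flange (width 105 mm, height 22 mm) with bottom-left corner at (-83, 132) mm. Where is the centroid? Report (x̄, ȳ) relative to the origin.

x̄ = 28.83 mm, ȳ = 71.34 mm

bottom flange: A = 135 × 22 = 2970.00, centroid at (89.50, 11.00).
web: A = 22 × 110 = 2420.00, centroid at (11.00, 77.00).
top flange: A = 105 × 22 = 2310.00, centroid at (-30.50, 143.00).
ΣA = 7700.00 mm², ΣAx̄ = 221980.00 mm³, ΣAȳ = 549340.00 mm³.
x̄ = 221980.00/7700.00 = 28.83 mm; ȳ = 549340.00/7700.00 = 71.34 mm.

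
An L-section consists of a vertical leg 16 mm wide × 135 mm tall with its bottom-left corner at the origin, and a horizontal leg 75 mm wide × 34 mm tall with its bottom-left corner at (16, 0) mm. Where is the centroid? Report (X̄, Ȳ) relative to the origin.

X̄ = 32.63 mm, Ȳ = 40.16 mm

vertical leg: A = 16 × 135 = 2160.00, centroid at (8.00, 67.50).
horizontal leg: A = 75 × 34 = 2550.00, centroid at (53.50, 17.00).
ΣA = 4710.00 mm²
ΣAX̄ = (2160.00)(8.00) + (2550.00)(53.50) = 153705.00 mm³
ΣAȲ = (2160.00)(67.50) + (2550.00)(17.00) = 189150.00 mm³
X̄ = 153705.00 / 4710.00 = 32.63 mm
Ȳ = 189150.00 / 4710.00 = 40.16 mm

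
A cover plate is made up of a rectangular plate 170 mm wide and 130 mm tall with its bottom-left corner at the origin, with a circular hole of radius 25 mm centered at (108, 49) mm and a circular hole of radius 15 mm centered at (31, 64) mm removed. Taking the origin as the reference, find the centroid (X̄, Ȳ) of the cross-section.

plate: A = 170 × 130 = 22100.00, centroid at (85.00, 65.00).
hole 1: A = −π·25² = -1963.50, centroid at (108.00, 49.00).
hole 2: A = −π·15² = -706.86, centroid at (31.00, 64.00).
ΣA = 19429.65 mm², ΣAX̄ = 1644529.89 mm³, ΣAȲ = 1295049.79 mm³.
X̄ = 1644529.89/19429.65 = 84.64 mm; Ȳ = 1295049.79/19429.65 = 66.65 mm.

X̄ = 84.64 mm, Ȳ = 66.65 mm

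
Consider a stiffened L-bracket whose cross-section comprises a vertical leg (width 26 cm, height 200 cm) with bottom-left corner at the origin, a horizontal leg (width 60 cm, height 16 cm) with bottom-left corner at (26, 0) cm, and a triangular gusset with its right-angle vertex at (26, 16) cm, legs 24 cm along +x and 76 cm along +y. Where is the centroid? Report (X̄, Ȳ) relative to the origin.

vertical leg: A = 26 × 200 = 5200.00, centroid at (13.00, 100.00).
horizontal leg: A = 60 × 16 = 960.00, centroid at (56.00, 8.00).
gusset: A = ½·24·76 = 912.00, centroid at (34.00, 41.33).
ΣA = 7072.00 cm²
ΣAX̄ = (5200.00)(13.00) + (960.00)(56.00) + (912.00)(34.00) = 152368.00 cm³
ΣAȲ = (5200.00)(100.00) + (960.00)(8.00) + (912.00)(41.33) = 565376.00 cm³
X̄ = 152368.00 / 7072.00 = 21.55 cm
Ȳ = 565376.00 / 7072.00 = 79.95 cm

X̄ = 21.55 cm, Ȳ = 79.95 cm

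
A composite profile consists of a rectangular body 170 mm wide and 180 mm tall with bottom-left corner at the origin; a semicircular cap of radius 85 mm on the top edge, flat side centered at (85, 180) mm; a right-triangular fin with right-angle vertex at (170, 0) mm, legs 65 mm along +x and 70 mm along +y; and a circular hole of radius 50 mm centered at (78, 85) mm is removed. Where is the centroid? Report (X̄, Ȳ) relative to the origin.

X̄ = 93.18 mm, Ȳ = 126.25 mm

rectangular body: A = 170 × 180 = 30600.00, centroid at (85.00, 90.00).
semicircular top: A = ½π·85² = 11349.00, centroid at (85.00, 216.08).
triangular fin: A = ½·65·70 = 2275.00, centroid at (191.67, 23.33).
hole: A = −π·50² = -7853.98, centroid at (78.00, 85.00).
ΣA = 36370.02 mm², ΣAX̄ = 3389096.39 mm³, ΣAȲ = 4591732.18 mm³.
X̄ = 3389096.39/36370.02 = 93.18 mm; Ȳ = 4591732.18/36370.02 = 126.25 mm.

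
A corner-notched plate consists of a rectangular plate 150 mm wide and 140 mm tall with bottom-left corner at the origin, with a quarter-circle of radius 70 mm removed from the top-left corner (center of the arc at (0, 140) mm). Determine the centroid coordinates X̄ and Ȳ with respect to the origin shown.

Part | A | x̄ᵢ | ȳᵢ | A·x̄ᵢ | A·ȳᵢ
plate | 21000.00 | 75.00 | 70.00 | 1575000.00 | 1470000.00
removed quarter-circle | -3848.45 | 29.71 | 110.29 | -114333.33 | -424449.81
Σ | 17151.55 |  |  | 1460666.67 | 1045550.19
X̄ = 1460666.67 / 17151.55 = 85.16 mm
Ȳ = 1045550.19 / 17151.55 = 60.96 mm

X̄ = 85.16 mm, Ȳ = 60.96 mm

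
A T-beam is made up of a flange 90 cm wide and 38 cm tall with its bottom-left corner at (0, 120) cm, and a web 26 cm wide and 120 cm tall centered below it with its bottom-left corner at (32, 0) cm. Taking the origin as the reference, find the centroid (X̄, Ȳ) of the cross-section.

web: A = 26 × 120 = 3120.00, centroid at (45.00, 60.00).
flange: A = 90 × 38 = 3420.00, centroid at (45.00, 139.00).
ΣA = 6540.00 cm², ΣAX̄ = 294300.00 cm³, ΣAȲ = 662580.00 cm³.
X̄ = 294300.00/6540.00 = 45.00 cm; Ȳ = 662580.00/6540.00 = 101.31 cm.

X̄ = 45.00 cm, Ȳ = 101.31 cm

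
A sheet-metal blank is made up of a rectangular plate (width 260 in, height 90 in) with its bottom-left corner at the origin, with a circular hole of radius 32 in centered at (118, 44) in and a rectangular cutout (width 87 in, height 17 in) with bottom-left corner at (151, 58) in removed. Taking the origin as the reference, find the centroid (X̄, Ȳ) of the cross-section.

Part | A | x̄ᵢ | ȳᵢ | A·x̄ᵢ | A·ȳᵢ
plate | 23400.00 | 130.00 | 45.00 | 3042000.00 | 1053000.00
hole 1 | -3216.99 | 118.00 | 44.00 | -379604.92 | -141547.60
hole 2 | -1479.00 | 194.50 | 66.50 | -287665.50 | -98353.50
Σ | 18704.01 |  |  | 2374729.58 | 813098.90
X̄ = 2374729.58 / 18704.01 = 126.96 in
Ȳ = 813098.90 / 18704.01 = 43.47 in

X̄ = 126.96 in, Ȳ = 43.47 in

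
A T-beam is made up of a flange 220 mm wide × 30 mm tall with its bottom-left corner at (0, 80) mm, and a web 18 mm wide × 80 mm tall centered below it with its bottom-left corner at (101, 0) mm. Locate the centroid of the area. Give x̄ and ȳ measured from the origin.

web: A = 18 × 80 = 1440.00, centroid at (110.00, 40.00).
flange: A = 220 × 30 = 6600.00, centroid at (110.00, 95.00).
ΣA = 8040.00 mm²
ΣAx̄ = (1440.00)(110.00) + (6600.00)(110.00) = 884400.00 mm³
ΣAȳ = (1440.00)(40.00) + (6600.00)(95.00) = 684600.00 mm³
x̄ = 884400.00 / 8040.00 = 110.00 mm
ȳ = 684600.00 / 8040.00 = 85.15 mm

x̄ = 110.00 mm, ȳ = 85.15 mm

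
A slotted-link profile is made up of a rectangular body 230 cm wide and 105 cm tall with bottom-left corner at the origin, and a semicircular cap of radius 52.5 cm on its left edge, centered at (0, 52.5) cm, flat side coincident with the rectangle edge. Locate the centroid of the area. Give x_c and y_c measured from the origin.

x_c = 94.13 cm, y_c = 52.50 cm

rectangular body: A = 230 × 105 = 24150.00, centroid at (115.00, 52.50).
semicircular end: A = ½π·52.5² = 4329.51, centroid at (-22.28, 52.50).
ΣA = 28479.51 cm²
ΣAx_c = (24150.00)(115.00) + (4329.51)(-22.28) = 2680781.25 cm³
ΣAy_c = (24150.00)(52.50) + (4329.51)(52.50) = 1495174.14 cm³
x_c = 2680781.25 / 28479.51 = 94.13 cm
y_c = 1495174.14 / 28479.51 = 52.50 cm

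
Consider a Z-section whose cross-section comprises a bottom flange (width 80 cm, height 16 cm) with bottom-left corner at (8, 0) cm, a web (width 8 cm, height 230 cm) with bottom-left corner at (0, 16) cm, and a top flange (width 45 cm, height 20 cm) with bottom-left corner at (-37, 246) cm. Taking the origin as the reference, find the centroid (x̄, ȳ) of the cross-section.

Part | A | x̄ᵢ | ȳᵢ | A·x̄ᵢ | A·ȳᵢ
bottom flange | 1280.00 | 48.00 | 8.00 | 61440.00 | 10240.00
web | 1840.00 | 4.00 | 131.00 | 7360.00 | 241040.00
top flange | 900.00 | -14.50 | 256.00 | -13050.00 | 230400.00
Σ | 4020.00 |  |  | 55750.00 | 481680.00
x̄ = 55750.00 / 4020.00 = 13.87 cm
ȳ = 481680.00 / 4020.00 = 119.82 cm

x̄ = 13.87 cm, ȳ = 119.82 cm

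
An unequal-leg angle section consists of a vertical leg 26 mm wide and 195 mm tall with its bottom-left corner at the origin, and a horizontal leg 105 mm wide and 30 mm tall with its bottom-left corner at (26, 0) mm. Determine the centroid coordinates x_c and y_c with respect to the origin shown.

x_c = 38.10 mm, y_c = 65.89 mm

vertical leg: A = 26 × 195 = 5070.00, centroid at (13.00, 97.50).
horizontal leg: A = 105 × 30 = 3150.00, centroid at (78.50, 15.00).
ΣA = 8220.00 mm²
ΣAx_c = (5070.00)(13.00) + (3150.00)(78.50) = 313185.00 mm³
ΣAy_c = (5070.00)(97.50) + (3150.00)(15.00) = 541575.00 mm³
x_c = 313185.00 / 8220.00 = 38.10 mm
y_c = 541575.00 / 8220.00 = 65.89 mm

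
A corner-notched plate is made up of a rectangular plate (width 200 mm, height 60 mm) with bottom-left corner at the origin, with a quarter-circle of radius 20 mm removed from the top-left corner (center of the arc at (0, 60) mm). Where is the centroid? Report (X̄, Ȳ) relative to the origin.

X̄ = 102.46 mm, Ȳ = 29.42 mm

Part | A | x̄ᵢ | ȳᵢ | A·x̄ᵢ | A·ȳᵢ
plate | 12000.00 | 100.00 | 30.00 | 1200000.00 | 360000.00
removed quarter-circle | -314.16 | 8.49 | 51.51 | -2666.67 | -16182.89
Σ | 11685.84 |  |  | 1197333.33 | 343817.11
X̄ = 1197333.33 / 11685.84 = 102.46 mm
Ȳ = 343817.11 / 11685.84 = 29.42 mm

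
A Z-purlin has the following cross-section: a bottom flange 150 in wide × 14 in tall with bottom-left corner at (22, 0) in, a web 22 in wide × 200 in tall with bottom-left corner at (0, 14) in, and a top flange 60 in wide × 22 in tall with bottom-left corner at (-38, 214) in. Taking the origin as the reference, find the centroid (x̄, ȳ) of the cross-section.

x̄ = 30.89 in, ȳ = 104.00 in

Part | A | x̄ᵢ | ȳᵢ | A·x̄ᵢ | A·ȳᵢ
bottom flange | 2100.00 | 97.00 | 7.00 | 203700.00 | 14700.00
web | 4400.00 | 11.00 | 114.00 | 48400.00 | 501600.00
top flange | 1320.00 | -8.00 | 225.00 | -10560.00 | 297000.00
Σ | 7820.00 |  |  | 241540.00 | 813300.00
x̄ = 241540.00 / 7820.00 = 30.89 in
ȳ = 813300.00 / 7820.00 = 104.00 in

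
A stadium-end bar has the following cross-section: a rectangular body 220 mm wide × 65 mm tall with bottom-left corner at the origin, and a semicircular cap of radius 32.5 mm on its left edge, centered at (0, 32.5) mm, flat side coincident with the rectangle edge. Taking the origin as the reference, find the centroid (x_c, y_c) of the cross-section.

x_c = 97.13 mm, y_c = 32.50 mm

rectangular body: A = 220 × 65 = 14300.00, centroid at (110.00, 32.50).
semicircular end: A = ½π·32.5² = 1659.15, centroid at (-13.79, 32.50).
ΣA = 15959.15 mm²
ΣAx_c = (14300.00)(110.00) + (1659.15)(-13.79) = 1550114.58 mm³
ΣAy_c = (14300.00)(32.50) + (1659.15)(32.50) = 518672.49 mm³
x_c = 1550114.58 / 15959.15 = 97.13 mm
y_c = 518672.49 / 15959.15 = 32.50 mm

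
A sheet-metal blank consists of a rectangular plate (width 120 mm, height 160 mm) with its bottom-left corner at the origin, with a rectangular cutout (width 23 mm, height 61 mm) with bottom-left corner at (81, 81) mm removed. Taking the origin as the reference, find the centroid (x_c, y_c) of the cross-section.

x_c = 57.44 mm, y_c = 77.52 mm

plate: A = 120 × 160 = 19200.00, centroid at (60.00, 80.00).
hole: A = −(23 × 61) = -1403.00, centroid at (92.50, 111.50).
ΣA = 17797.00 mm²
ΣAx_c = (19200.00)(60.00) + (-1403.00)(92.50) = 1022222.50 mm³
ΣAy_c = (19200.00)(80.00) + (-1403.00)(111.50) = 1379565.50 mm³
x_c = 1022222.50 / 17797.00 = 57.44 mm
y_c = 1379565.50 / 17797.00 = 77.52 mm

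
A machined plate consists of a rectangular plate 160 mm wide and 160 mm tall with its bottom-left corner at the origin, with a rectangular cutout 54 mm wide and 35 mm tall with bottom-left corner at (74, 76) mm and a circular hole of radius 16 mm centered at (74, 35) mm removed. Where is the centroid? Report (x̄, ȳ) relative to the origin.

plate: A = 160 × 160 = 25600.00, centroid at (80.00, 80.00).
hole 1: A = −(54 × 35) = -1890.00, centroid at (101.00, 93.50).
hole 2: A = −π·16² = -804.25, centroid at (74.00, 35.00).
ΣA = 22905.75 mm²
ΣAx̄ = (25600.00)(80.00) + (-1890.00)(101.00) + (-804.25)(74.00) = 1797595.67 mm³
ΣAȳ = (25600.00)(80.00) + (-1890.00)(93.50) + (-804.25)(35.00) = 1843136.33 mm³
x̄ = 1797595.67 / 22905.75 = 78.48 mm
ȳ = 1843136.33 / 22905.75 = 80.47 mm

x̄ = 78.48 mm, ȳ = 80.47 mm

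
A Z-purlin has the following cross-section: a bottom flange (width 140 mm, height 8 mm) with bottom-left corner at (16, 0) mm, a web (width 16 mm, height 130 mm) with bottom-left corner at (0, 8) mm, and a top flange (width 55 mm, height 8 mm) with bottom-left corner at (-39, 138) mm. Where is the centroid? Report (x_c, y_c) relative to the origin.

Part | A | x̄ᵢ | ȳᵢ | A·x̄ᵢ | A·ȳᵢ
bottom flange | 1120.00 | 86.00 | 4.00 | 96320.00 | 4480.00
web | 2080.00 | 8.00 | 73.00 | 16640.00 | 151840.00
top flange | 440.00 | -11.50 | 142.00 | -5060.00 | 62480.00
Σ | 3640.00 |  |  | 107900.00 | 218800.00
x_c = 107900.00 / 3640.00 = 29.64 mm
y_c = 218800.00 / 3640.00 = 60.11 mm

x_c = 29.64 mm, y_c = 60.11 mm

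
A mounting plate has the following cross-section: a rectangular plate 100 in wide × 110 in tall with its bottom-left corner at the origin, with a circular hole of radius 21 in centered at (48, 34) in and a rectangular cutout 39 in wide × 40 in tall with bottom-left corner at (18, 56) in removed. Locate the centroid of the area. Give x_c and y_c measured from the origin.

plate: A = 100 × 110 = 11000.00, centroid at (50.00, 55.00).
hole 1: A = −π·21² = -1385.44, centroid at (48.00, 34.00).
hole 2: A = −(39 × 40) = -1560.00, centroid at (37.50, 76.00).
ΣA = 8054.56 in², ΣAx_c = 424998.77 in³, ΣAy_c = 439334.96 in³.
x_c = 424998.77/8054.56 = 52.77 in; y_c = 439334.96/8054.56 = 54.54 in.

x_c = 52.77 in, y_c = 54.54 in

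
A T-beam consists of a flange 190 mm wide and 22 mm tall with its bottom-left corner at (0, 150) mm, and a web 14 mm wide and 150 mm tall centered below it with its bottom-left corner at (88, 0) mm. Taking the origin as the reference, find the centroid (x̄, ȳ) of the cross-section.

Part | A | x̄ᵢ | ȳᵢ | A·x̄ᵢ | A·ȳᵢ
web | 2100.00 | 95.00 | 75.00 | 199500.00 | 157500.00
flange | 4180.00 | 95.00 | 161.00 | 397100.00 | 672980.00
Σ | 6280.00 |  |  | 596600.00 | 830480.00
x̄ = 596600.00 / 6280.00 = 95.00 mm
ȳ = 830480.00 / 6280.00 = 132.24 mm

x̄ = 95.00 mm, ȳ = 132.24 mm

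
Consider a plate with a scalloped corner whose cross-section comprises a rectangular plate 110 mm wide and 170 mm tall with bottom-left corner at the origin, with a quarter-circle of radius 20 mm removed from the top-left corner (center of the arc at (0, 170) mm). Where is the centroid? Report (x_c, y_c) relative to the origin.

x_c = 55.79 mm, y_c = 83.69 mm

Part | A | x̄ᵢ | ȳᵢ | A·x̄ᵢ | A·ȳᵢ
plate | 18700.00 | 55.00 | 85.00 | 1028500.00 | 1589500.00
removed quarter-circle | -314.16 | 8.49 | 161.51 | -2666.67 | -50740.41
Σ | 18385.84 |  |  | 1025833.33 | 1538759.59
x_c = 1025833.33 / 18385.84 = 55.79 mm
y_c = 1538759.59 / 18385.84 = 83.69 mm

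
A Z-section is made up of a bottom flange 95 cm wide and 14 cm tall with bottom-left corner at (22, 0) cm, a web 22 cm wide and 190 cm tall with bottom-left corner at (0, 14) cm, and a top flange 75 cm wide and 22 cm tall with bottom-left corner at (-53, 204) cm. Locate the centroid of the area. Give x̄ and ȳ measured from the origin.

x̄ = 15.76 cm, ȳ = 114.48 cm

bottom flange: A = 95 × 14 = 1330.00, centroid at (69.50, 7.00).
web: A = 22 × 190 = 4180.00, centroid at (11.00, 109.00).
top flange: A = 75 × 22 = 1650.00, centroid at (-15.50, 215.00).
ΣA = 7160.00 cm², ΣAx̄ = 112840.00 cm³, ΣAȳ = 819680.00 cm³.
x̄ = 112840.00/7160.00 = 15.76 cm; ȳ = 819680.00/7160.00 = 114.48 cm.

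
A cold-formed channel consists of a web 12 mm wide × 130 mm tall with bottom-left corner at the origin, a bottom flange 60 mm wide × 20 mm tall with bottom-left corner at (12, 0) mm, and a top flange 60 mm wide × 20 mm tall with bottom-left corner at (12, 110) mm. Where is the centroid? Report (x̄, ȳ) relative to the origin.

Part | A | x̄ᵢ | ȳᵢ | A·x̄ᵢ | A·ȳᵢ
web | 1560.00 | 6.00 | 65.00 | 9360.00 | 101400.00
bottom flange | 1200.00 | 42.00 | 10.00 | 50400.00 | 12000.00
top flange | 1200.00 | 42.00 | 120.00 | 50400.00 | 144000.00
Σ | 3960.00 |  |  | 110160.00 | 257400.00
x̄ = 110160.00 / 3960.00 = 27.82 mm
ȳ = 257400.00 / 3960.00 = 65.00 mm

x̄ = 27.82 mm, ȳ = 65.00 mm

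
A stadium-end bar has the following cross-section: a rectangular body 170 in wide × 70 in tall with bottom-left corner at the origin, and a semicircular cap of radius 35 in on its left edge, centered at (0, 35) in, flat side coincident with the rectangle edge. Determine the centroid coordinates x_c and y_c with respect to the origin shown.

x_c = 71.10 in, y_c = 35.00 in

rectangular body: A = 170 × 70 = 11900.00, centroid at (85.00, 35.00).
semicircular end: A = ½π·35² = 1924.23, centroid at (-14.85, 35.00).
ΣA = 13824.23 in²
ΣAx_c = (11900.00)(85.00) + (1924.23)(-14.85) = 982916.67 in³
ΣAy_c = (11900.00)(35.00) + (1924.23)(35.00) = 483847.89 in³
x_c = 982916.67 / 13824.23 = 71.10 in
y_c = 483847.89 / 13824.23 = 35.00 in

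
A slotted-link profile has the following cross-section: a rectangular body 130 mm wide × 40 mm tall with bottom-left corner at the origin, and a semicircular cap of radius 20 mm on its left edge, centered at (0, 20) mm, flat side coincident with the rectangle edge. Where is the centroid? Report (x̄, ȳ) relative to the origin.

rectangular body: A = 130 × 40 = 5200.00, centroid at (65.00, 20.00).
semicircular end: A = ½π·20² = 628.32, centroid at (-8.49, 20.00).
ΣA = 5828.32 mm², ΣAx̄ = 332666.67 mm³, ΣAȳ = 116566.37 mm³.
x̄ = 332666.67/5828.32 = 57.08 mm; ȳ = 116566.37/5828.32 = 20.00 mm.

x̄ = 57.08 mm, ȳ = 20.00 mm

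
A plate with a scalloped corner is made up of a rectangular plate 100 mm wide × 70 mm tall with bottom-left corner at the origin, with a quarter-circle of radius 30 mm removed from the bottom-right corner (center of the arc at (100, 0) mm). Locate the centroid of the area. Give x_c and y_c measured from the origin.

x_c = 45.81 mm, y_c = 37.50 mm

plate: A = 100 × 70 = 7000.00, centroid at (50.00, 35.00).
removed quarter-circle: A = −¼π·30² = -706.86, centroid at (87.27, 12.73).
ΣA = 6293.14 mm²
ΣAx_c = (7000.00)(50.00) + (-706.86)(87.27) = 288314.17 mm³
ΣAy_c = (7000.00)(35.00) + (-706.86)(12.73) = 236000.00 mm³
x_c = 288314.17 / 6293.14 = 45.81 mm
y_c = 236000.00 / 6293.14 = 37.50 mm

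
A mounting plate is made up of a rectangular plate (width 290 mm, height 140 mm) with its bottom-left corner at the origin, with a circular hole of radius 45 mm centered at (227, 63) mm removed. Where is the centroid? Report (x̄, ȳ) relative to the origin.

plate: A = 290 × 140 = 40600.00, centroid at (145.00, 70.00).
hole: A = −π·45² = -6361.73, centroid at (227.00, 63.00).
ΣA = 34238.27 mm², ΣAx̄ = 4442888.40 mm³, ΣAȳ = 2441211.32 mm³.
x̄ = 4442888.40/34238.27 = 129.76 mm; ȳ = 2441211.32/34238.27 = 71.30 mm.

x̄ = 129.76 mm, ȳ = 71.30 mm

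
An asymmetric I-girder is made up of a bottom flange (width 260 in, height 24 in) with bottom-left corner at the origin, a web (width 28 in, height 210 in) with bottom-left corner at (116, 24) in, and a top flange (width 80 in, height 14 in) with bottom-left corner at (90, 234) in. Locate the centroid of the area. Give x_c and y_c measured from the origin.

x_c = 130.00 in, y_c = 83.33 in

Part | A | x̄ᵢ | ȳᵢ | A·x̄ᵢ | A·ȳᵢ
bottom flange | 6240.00 | 130.00 | 12.00 | 811200.00 | 74880.00
web | 5880.00 | 130.00 | 129.00 | 764400.00 | 758520.00
top flange | 1120.00 | 130.00 | 241.00 | 145600.00 | 269920.00
Σ | 13240.00 |  |  | 1721200.00 | 1103320.00
x_c = 1721200.00 / 13240.00 = 130.00 in
y_c = 1103320.00 / 13240.00 = 83.33 in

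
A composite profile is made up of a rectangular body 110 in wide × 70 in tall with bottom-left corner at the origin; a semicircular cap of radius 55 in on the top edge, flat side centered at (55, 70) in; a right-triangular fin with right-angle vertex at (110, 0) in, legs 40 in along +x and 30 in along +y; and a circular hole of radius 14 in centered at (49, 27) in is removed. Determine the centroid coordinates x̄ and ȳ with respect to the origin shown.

x̄ = 58.59 in, ȳ = 56.48 in

rectangular body: A = 110 × 70 = 7700.00, centroid at (55.00, 35.00).
semicircular top: A = ½π·55² = 4751.66, centroid at (55.00, 93.34).
triangular fin: A = ½·40·30 = 600.00, centroid at (123.33, 10.00).
hole: A = −π·14² = -615.75, centroid at (49.00, 27.00).
ΣA = 12435.91 in²
ΣAx̄ = (7700.00)(55.00) + (4751.66)(55.00) + (600.00)(123.33) + (-615.75)(49.00) = 728669.38 in³
ΣAȳ = (7700.00)(35.00) + (4751.66)(93.34) + (600.00)(10.00) + (-615.75)(27.00) = 702407.48 in³
x̄ = 728669.38 / 12435.91 = 58.59 in
ȳ = 702407.48 / 12435.91 = 56.48 in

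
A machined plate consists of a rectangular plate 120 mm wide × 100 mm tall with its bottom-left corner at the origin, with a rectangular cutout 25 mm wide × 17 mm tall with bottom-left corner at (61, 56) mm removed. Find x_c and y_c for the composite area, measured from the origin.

plate: A = 120 × 100 = 12000.00, centroid at (60.00, 50.00).
hole: A = −(25 × 17) = -425.00, centroid at (73.50, 64.50).
ΣA = 11575.00 mm²
ΣAx_c = (12000.00)(60.00) + (-425.00)(73.50) = 688762.50 mm³
ΣAy_c = (12000.00)(50.00) + (-425.00)(64.50) = 572587.50 mm³
x_c = 688762.50 / 11575.00 = 59.50 mm
y_c = 572587.50 / 11575.00 = 49.47 mm

x_c = 59.50 mm, y_c = 49.47 mm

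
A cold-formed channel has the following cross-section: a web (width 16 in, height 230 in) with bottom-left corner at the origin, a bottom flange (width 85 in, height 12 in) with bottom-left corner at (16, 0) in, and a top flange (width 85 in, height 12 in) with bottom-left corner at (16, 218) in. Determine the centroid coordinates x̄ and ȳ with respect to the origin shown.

Part | A | x̄ᵢ | ȳᵢ | A·x̄ᵢ | A·ȳᵢ
web | 3680.00 | 8.00 | 115.00 | 29440.00 | 423200.00
bottom flange | 1020.00 | 58.50 | 6.00 | 59670.00 | 6120.00
top flange | 1020.00 | 58.50 | 224.00 | 59670.00 | 228480.00
Σ | 5720.00 |  |  | 148780.00 | 657800.00
x̄ = 148780.00 / 5720.00 = 26.01 in
ȳ = 657800.00 / 5720.00 = 115.00 in

x̄ = 26.01 in, ȳ = 115.00 in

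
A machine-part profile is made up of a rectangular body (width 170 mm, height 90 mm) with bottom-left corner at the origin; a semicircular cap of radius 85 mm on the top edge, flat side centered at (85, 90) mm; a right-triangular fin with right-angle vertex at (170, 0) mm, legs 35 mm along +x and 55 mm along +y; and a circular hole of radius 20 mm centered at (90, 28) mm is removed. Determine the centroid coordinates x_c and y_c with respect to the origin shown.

rectangular body: A = 170 × 90 = 15300.00, centroid at (85.00, 45.00).
semicircular top: A = ½π·85² = 11349.00, centroid at (85.00, 126.08).
triangular fin: A = ½·35·55 = 962.50, centroid at (181.67, 18.33).
hole: A = −π·20² = -1256.64, centroid at (90.00, 28.00).
ΣA = 26354.87 mm²
ΣAx_c = (15300.00)(85.00) + (11349.00)(85.00) + (962.50)(181.67) + (-1256.64)(90.00) = 2326922.13 mm³
ΣAy_c = (15300.00)(45.00) + (11349.00)(126.08) + (962.50)(18.33) + (-1256.64)(28.00) = 2101786.97 mm³
x_c = 2326922.13 / 26354.87 = 88.29 mm
y_c = 2101786.97 / 26354.87 = 79.75 mm

x_c = 88.29 mm, y_c = 79.75 mm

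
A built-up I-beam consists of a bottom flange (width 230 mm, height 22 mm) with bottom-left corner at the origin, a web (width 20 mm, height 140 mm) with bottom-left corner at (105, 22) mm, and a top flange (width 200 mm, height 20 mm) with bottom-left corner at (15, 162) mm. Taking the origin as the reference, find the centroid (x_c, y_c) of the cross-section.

Part | A | x̄ᵢ | ȳᵢ | A·x̄ᵢ | A·ȳᵢ
bottom flange | 5060.00 | 115.00 | 11.00 | 581900.00 | 55660.00
web | 2800.00 | 115.00 | 92.00 | 322000.00 | 257600.00
top flange | 4000.00 | 115.00 | 172.00 | 460000.00 | 688000.00
Σ | 11860.00 |  |  | 1363900.00 | 1001260.00
x_c = 1363900.00 / 11860.00 = 115.00 mm
y_c = 1001260.00 / 11860.00 = 84.42 mm

x_c = 115.00 mm, y_c = 84.42 mm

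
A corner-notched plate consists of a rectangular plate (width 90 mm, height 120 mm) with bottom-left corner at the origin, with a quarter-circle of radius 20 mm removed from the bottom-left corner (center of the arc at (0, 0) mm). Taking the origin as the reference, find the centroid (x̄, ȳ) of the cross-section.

plate: A = 90 × 120 = 10800.00, centroid at (45.00, 60.00).
removed quarter-circle: A = −¼π·20² = -314.16, centroid at (8.49, 8.49).
ΣA = 10485.84 mm²
ΣAx̄ = (10800.00)(45.00) + (-314.16)(8.49) = 483333.33 mm³
ΣAȳ = (10800.00)(60.00) + (-314.16)(8.49) = 645333.33 mm³
x̄ = 483333.33 / 10485.84 = 46.09 mm
ȳ = 645333.33 / 10485.84 = 61.54 mm

x̄ = 46.09 mm, ȳ = 61.54 mm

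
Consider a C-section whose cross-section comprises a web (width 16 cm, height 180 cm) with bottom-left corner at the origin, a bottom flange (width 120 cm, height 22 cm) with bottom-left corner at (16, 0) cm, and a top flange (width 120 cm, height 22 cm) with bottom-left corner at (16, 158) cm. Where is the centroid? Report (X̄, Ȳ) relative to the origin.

web: A = 16 × 180 = 2880.00, centroid at (8.00, 90.00).
bottom flange: A = 120 × 22 = 2640.00, centroid at (76.00, 11.00).
top flange: A = 120 × 22 = 2640.00, centroid at (76.00, 169.00).
ΣA = 8160.00 cm², ΣAX̄ = 424320.00 cm³, ΣAȲ = 734400.00 cm³.
X̄ = 424320.00/8160.00 = 52.00 cm; Ȳ = 734400.00/8160.00 = 90.00 cm.

X̄ = 52.00 cm, Ȳ = 90.00 cm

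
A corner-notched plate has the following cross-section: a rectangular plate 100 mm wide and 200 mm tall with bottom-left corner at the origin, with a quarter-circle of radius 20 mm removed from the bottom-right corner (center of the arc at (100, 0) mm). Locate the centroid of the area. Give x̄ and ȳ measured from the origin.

x̄ = 49.34 mm, ȳ = 101.46 mm

plate: A = 100 × 200 = 20000.00, centroid at (50.00, 100.00).
removed quarter-circle: A = −¼π·20² = -314.16, centroid at (91.51, 8.49).
ΣA = 19685.84 mm², ΣAx̄ = 971250.74 mm³, ΣAȳ = 1997333.33 mm³.
x̄ = 971250.74/19685.84 = 49.34 mm; ȳ = 1997333.33/19685.84 = 101.46 mm.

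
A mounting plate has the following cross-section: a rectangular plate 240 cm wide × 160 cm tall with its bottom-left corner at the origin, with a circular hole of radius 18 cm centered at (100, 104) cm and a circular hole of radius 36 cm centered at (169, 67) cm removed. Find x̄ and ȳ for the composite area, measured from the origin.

x̄ = 114.62 cm, ȳ = 80.86 cm

plate: A = 240 × 160 = 38400.00, centroid at (120.00, 80.00).
hole 1: A = −π·18² = -1017.88, centroid at (100.00, 104.00).
hole 2: A = −π·36² = -4071.50, centroid at (169.00, 67.00).
ΣA = 33310.62 cm², ΣAx̄ = 3818128.21 cm³, ΣAȳ = 2693350.12 cm³.
x̄ = 3818128.21/33310.62 = 114.62 cm; ȳ = 2693350.12/33310.62 = 80.86 cm.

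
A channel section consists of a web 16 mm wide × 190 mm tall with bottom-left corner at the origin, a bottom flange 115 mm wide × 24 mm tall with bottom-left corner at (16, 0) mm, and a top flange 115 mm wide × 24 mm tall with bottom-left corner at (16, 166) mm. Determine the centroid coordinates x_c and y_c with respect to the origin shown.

Part | A | x̄ᵢ | ȳᵢ | A·x̄ᵢ | A·ȳᵢ
web | 3040.00 | 8.00 | 95.00 | 24320.00 | 288800.00
bottom flange | 2760.00 | 73.50 | 12.00 | 202860.00 | 33120.00
top flange | 2760.00 | 73.50 | 178.00 | 202860.00 | 491280.00
Σ | 8560.00 |  |  | 430040.00 | 813200.00
x_c = 430040.00 / 8560.00 = 50.24 mm
y_c = 813200.00 / 8560.00 = 95.00 mm

x_c = 50.24 mm, y_c = 95.00 mm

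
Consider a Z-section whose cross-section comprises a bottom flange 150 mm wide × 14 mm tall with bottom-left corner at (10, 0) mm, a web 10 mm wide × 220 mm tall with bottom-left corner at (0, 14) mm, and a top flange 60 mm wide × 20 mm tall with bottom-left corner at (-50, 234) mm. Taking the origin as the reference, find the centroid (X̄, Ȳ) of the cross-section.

X̄ = 30.09 mm, Ȳ = 105.51 mm

bottom flange: A = 150 × 14 = 2100.00, centroid at (85.00, 7.00).
web: A = 10 × 220 = 2200.00, centroid at (5.00, 124.00).
top flange: A = 60 × 20 = 1200.00, centroid at (-20.00, 244.00).
ΣA = 5500.00 mm²
ΣAX̄ = (2100.00)(85.00) + (2200.00)(5.00) + (1200.00)(-20.00) = 165500.00 mm³
ΣAȲ = (2100.00)(7.00) + (2200.00)(124.00) + (1200.00)(244.00) = 580300.00 mm³
X̄ = 165500.00 / 5500.00 = 30.09 mm
Ȳ = 580300.00 / 5500.00 = 105.51 mm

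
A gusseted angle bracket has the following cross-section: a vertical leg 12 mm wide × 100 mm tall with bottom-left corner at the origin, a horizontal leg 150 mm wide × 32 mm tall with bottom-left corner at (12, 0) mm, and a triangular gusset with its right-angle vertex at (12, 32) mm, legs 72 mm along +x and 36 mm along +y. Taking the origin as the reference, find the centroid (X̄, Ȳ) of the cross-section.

X̄ = 64.62 mm, Ȳ = 26.57 mm

Part | A | x̄ᵢ | ȳᵢ | A·x̄ᵢ | A·ȳᵢ
vertical leg | 1200.00 | 6.00 | 50.00 | 7200.00 | 60000.00
horizontal leg | 4800.00 | 87.00 | 16.00 | 417600.00 | 76800.00
gusset | 1296.00 | 36.00 | 44.00 | 46656.00 | 57024.00
Σ | 7296.00 |  |  | 471456.00 | 193824.00
X̄ = 471456.00 / 7296.00 = 64.62 mm
Ȳ = 193824.00 / 7296.00 = 26.57 mm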